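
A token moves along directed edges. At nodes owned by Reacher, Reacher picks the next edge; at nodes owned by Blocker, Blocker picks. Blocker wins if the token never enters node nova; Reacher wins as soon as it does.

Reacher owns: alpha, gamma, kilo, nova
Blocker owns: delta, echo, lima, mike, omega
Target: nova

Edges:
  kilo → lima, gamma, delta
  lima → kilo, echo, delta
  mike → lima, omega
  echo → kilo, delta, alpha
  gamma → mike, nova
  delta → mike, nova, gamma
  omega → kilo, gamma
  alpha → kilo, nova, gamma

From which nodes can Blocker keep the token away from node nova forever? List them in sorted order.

delta, echo, lima, mike

A0 = {nova}
A1: add {alpha, gamma} — gamma (Reacher) has gamma→nova; alpha (Reacher) has alpha→nova.
A2: add {kilo} — kilo (Reacher) has kilo→gamma.
A3: add {omega} — omega (Blocker): all of {kilo, gamma} already in.
A4 = A3; e.g. lima (Blocker) can still go to echo. Fixed point.
Reacher's attractor = {alpha, gamma, kilo, nova, omega}; Blocker avoids the target exactly from the complement.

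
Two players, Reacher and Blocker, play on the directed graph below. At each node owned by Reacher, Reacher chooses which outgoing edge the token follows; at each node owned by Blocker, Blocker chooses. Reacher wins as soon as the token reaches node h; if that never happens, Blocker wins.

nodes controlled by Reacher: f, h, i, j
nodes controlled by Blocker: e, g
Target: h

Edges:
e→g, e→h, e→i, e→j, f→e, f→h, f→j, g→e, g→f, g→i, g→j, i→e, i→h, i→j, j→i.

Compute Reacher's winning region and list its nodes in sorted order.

f, h, i, j

A0 = {h}
A1: add {f, i} — f (Reacher) has f→h; i (Reacher) has i→h.
A2: add {j} — j (Reacher) has j→i.
A3 = A2; e.g. e (Blocker) can still go to g. Fixed point.
Reacher's winning region = {f, h, i, j}.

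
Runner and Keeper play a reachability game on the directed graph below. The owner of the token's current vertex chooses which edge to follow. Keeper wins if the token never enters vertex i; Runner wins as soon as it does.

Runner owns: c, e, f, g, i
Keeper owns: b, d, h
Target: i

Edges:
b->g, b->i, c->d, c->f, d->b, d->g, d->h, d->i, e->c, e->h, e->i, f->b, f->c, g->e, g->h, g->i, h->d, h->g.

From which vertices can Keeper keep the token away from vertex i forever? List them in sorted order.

A0 = {i}
A1: add {e, g} — e (Runner) has e→i; g (Runner) has g→i.
A2: add {b} — b (Keeper): all of {g, i} already in.
A3: add {f} — f (Runner) has f→b.
A4: add {c} — c (Runner) has c→f.
A5 = A4; e.g. d (Keeper) can still go to h. Fixed point.
Runner's attractor = {b, c, e, f, g, i}; Keeper avoids the target exactly from the complement.

d, h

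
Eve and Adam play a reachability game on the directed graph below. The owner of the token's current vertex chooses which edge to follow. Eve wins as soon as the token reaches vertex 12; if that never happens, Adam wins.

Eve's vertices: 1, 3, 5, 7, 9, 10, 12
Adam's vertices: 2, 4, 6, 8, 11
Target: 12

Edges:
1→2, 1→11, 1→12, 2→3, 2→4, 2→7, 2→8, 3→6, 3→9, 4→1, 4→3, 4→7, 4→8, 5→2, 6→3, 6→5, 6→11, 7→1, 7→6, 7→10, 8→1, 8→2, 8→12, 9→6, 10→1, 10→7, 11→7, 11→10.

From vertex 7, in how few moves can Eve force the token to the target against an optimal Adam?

A0 = {12}
A1: add {1} — 1 (Eve) has 1→12.
A2: add {7, 10} — 7 (Eve) has 7→1; 10 (Eve) has 10→1.
7 enters the attractor at level 2, so Eve can force the target in 2 moves from there.

2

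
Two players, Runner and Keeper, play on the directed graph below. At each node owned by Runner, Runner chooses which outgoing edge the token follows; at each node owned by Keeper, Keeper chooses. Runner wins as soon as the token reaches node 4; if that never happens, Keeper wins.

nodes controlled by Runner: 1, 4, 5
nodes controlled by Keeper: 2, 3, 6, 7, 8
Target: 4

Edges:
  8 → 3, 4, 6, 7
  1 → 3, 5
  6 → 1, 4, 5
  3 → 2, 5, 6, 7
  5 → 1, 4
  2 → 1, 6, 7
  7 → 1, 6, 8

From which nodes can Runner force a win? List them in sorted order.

A0 = {4}
A1: add {5} — 5 (Runner) has 5→4.
A2: add {1} — 1 (Runner) has 1→5.
A3: add {6} — 6 (Keeper): all of {1, 4, 5} already in.
A4 = A3; e.g. 2 (Keeper) can still go to 7. Fixed point.
Runner's winning region = {1, 4, 5, 6}.

1, 4, 5, 6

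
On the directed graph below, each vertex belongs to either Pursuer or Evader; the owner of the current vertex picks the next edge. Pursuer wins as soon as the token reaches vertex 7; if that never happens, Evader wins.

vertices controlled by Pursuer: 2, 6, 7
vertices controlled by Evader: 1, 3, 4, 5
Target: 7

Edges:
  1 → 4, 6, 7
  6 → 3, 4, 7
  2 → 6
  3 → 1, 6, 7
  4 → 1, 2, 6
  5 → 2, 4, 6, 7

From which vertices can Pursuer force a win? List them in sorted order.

A0 = {7}
A1: add {6} — 6 (Pursuer) has 6→7.
A2: add {2} — 2 (Pursuer) has 2→6.
A3 = A2; e.g. 1 (Evader) can still go to 4. Fixed point.
Pursuer's winning region = {2, 6, 7}.

2, 6, 7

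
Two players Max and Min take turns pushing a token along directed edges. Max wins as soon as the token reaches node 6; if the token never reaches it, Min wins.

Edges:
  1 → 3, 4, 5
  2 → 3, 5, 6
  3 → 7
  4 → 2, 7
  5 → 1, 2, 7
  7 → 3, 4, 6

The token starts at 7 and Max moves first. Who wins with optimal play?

Max

Track states (vertex, player-to-move).
A0 = {(6,Max), (6,Min)}
A1: add {(2,Max), (7,Max)}.
(7,Max) ∈ A1 ⇒ Max forces the target.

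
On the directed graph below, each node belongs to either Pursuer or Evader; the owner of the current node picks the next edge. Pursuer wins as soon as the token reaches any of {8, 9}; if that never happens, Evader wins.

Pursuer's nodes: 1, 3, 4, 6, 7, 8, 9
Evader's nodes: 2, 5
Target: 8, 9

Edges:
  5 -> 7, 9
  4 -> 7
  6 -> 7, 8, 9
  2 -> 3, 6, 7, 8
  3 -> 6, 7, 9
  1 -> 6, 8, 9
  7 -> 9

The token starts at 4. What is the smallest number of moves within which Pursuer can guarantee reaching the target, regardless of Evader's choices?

A0 = {8, 9}
A1: add {1, 3, 6, 7} — 1 (Pursuer) has 1→8; 3 (Pursuer) has 3→9; 6 (Pursuer) has 6→8; 7 (Pursuer) has 7→9.
A2: add {2, 4, 5} — 2 (Evader): all of {3, 6, 7, 8} already in; 4 (Pursuer) has 4→7; 5 (Evader): all of {7, 9} already in.
A2 = all vertices. Fixed point.
4 enters the attractor at level 2, so Pursuer can force the target in 2 moves from there.

2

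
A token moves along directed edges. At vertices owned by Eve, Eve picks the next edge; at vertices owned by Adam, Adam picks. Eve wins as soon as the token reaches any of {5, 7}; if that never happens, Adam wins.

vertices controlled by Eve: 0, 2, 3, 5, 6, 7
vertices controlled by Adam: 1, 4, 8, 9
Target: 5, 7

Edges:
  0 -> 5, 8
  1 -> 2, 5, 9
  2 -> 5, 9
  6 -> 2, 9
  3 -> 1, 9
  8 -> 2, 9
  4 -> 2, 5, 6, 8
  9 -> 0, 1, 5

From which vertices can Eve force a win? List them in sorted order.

0, 2, 5, 6, 7

A0 = {5, 7}
A1: add {0, 2} — 0 (Eve) has 0→5; 2 (Eve) has 2→5.
A2: add {6} — 6 (Eve) has 6→2.
A3 = A2; e.g. 1 (Adam) can still go to 9. Fixed point.
Eve's winning region = {0, 2, 5, 6, 7}.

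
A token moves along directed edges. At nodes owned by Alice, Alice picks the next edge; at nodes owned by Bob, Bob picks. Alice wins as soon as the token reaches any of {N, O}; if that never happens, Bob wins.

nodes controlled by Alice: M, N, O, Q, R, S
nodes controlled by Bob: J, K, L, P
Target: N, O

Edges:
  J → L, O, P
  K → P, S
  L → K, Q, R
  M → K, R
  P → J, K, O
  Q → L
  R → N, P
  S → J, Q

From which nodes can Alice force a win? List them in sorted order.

A0 = {N, O}
A1: add {R} — R (Alice) has R→N.
A2: add {M} — M (Alice) has M→R.
A3 = A2; e.g. J (Bob) can still go to L. Fixed point.
Alice's winning region = {M, N, O, R}.

M, N, O, R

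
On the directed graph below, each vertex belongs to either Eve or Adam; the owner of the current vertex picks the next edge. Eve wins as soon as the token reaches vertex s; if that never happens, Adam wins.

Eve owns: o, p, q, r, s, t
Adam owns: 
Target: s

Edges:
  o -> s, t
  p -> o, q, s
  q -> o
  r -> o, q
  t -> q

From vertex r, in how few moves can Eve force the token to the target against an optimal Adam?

2

A0 = {s}
A1: add {o, p} — o (Eve) has o→s; p (Eve) has p→s.
A2: add {q, r} — q (Eve) has q→o; r (Eve) has r→o.
r enters the attractor at level 2, so Eve can force the target in 2 moves from there.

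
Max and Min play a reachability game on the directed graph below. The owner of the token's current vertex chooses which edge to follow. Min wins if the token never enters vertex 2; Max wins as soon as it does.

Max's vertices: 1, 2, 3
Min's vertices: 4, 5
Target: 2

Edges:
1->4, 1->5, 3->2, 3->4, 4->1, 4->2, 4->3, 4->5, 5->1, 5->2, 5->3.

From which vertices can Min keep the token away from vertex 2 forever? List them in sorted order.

A0 = {2}
A1: add {3} — 3 (Max) has 3→2.
A2 = A1; e.g. 1 (Max) has no edge into A1. Fixed point.
Max's attractor = {2, 3}; Min avoids the target exactly from the complement.

1, 4, 5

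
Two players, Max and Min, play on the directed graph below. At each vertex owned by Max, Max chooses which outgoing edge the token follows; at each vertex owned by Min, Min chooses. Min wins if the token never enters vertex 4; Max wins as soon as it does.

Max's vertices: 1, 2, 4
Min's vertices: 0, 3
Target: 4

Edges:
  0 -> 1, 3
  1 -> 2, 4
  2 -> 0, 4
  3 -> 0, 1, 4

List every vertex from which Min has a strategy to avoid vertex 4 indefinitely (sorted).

A0 = {4}
A1: add {1, 2} — 1 (Max) has 1→4; 2 (Max) has 2→4.
A2 = A1; e.g. 0 (Min) can still go to 3. Fixed point.
Max's attractor = {1, 2, 4}; Min avoids the target exactly from the complement.

0, 3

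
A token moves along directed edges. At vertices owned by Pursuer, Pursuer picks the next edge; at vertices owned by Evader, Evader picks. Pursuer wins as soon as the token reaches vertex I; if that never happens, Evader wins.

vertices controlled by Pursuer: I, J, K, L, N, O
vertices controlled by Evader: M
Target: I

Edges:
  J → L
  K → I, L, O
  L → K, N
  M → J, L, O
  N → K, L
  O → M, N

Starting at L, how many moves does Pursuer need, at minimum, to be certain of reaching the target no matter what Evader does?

2

A0 = {I}
A1: add {K} — K (Pursuer) has K→I.
A2: add {L, N} — L (Pursuer) has L→K; N (Pursuer) has N→K.
L enters the attractor at level 2, so Pursuer can force the target in 2 moves from there.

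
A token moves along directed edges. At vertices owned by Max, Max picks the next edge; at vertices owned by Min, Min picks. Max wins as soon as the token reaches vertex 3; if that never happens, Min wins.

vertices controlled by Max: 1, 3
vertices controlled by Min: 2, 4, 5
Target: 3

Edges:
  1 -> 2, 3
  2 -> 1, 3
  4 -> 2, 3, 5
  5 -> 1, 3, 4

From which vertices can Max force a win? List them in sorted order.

A0 = {3}
A1: add {1} — 1 (Max) has 1→3.
A2: add {2} — 2 (Min): all of {1, 3} already in.
A3 = A2; e.g. 4 (Min) can still go to 5. Fixed point.
Max's winning region = {1, 2, 3}.

1, 2, 3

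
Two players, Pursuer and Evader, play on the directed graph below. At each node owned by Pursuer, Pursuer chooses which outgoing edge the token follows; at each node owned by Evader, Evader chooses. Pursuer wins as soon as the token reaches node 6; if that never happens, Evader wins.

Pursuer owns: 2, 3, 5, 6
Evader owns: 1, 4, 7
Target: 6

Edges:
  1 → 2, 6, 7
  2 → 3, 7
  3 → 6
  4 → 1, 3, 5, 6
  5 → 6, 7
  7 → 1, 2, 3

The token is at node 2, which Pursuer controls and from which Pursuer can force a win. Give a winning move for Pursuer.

A0 = {6}
A1: add {3, 5} — 3 (Pursuer) has 3→6; 5 (Pursuer) has 5→6.
A2: add {2} — 2 (Pursuer) has 2→3.
A3 = A2; e.g. 1 (Evader) can still go to 7. Fixed point.
From 2, successor 3 is in the attractor (rank 1); the other successor 7 is not.

3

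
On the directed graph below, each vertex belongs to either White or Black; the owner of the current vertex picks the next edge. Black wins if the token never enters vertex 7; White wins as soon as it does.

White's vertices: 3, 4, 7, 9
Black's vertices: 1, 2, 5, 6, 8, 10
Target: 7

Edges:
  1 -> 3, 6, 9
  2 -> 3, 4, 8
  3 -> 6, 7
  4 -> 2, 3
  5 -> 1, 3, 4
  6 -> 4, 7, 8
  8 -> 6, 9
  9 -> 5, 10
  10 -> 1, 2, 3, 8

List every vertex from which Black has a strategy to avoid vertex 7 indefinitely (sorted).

1, 2, 5, 6, 8, 9, 10

A0 = {7}
A1: add {3} — 3 (White) has 3→7.
A2: add {4} — 4 (White) has 4→3.
A3 = A2; e.g. 1 (Black) can still go to 6. Fixed point.
White's attractor = {3, 4, 7}; Black avoids the target exactly from the complement.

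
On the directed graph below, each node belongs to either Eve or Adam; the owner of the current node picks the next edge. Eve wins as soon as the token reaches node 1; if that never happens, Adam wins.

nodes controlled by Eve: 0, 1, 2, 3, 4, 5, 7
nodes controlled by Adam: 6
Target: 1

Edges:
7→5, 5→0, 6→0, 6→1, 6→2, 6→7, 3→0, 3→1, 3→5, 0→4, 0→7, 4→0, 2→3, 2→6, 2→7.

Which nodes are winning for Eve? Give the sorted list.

1, 2, 3

A0 = {1}
A1: add {3} — 3 (Eve) has 3→1.
A2: add {2} — 2 (Eve) has 2→3.
A3 = A2; e.g. 0 (Eve) has no edge into A2. Fixed point.
Eve's winning region = {1, 2, 3}.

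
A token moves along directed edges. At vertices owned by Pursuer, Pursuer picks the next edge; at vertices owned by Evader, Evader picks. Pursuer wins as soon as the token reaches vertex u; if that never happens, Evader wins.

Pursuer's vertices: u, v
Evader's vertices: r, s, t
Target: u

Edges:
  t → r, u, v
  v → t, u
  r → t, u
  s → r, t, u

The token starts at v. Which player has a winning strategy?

Pursuer

A0 = {u}
A1: add {v} — v (Pursuer) has v→u.
A2 = A1; e.g. r (Evader) can still go to t. Fixed point.
v ∈ A1, so Pursuer can force the target.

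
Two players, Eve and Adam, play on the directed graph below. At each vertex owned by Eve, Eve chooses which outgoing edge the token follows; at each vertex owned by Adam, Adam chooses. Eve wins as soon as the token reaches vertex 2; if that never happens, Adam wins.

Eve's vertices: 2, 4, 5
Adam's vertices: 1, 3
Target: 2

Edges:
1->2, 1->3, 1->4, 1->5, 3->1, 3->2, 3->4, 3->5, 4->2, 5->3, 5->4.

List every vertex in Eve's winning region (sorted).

2, 4, 5

A0 = {2}
A1: add {4} — 4 (Eve) has 4→2.
A2: add {5} — 5 (Eve) has 5→4.
A3 = A2; e.g. 1 (Adam) can still go to 3. Fixed point.
Eve's winning region = {2, 4, 5}.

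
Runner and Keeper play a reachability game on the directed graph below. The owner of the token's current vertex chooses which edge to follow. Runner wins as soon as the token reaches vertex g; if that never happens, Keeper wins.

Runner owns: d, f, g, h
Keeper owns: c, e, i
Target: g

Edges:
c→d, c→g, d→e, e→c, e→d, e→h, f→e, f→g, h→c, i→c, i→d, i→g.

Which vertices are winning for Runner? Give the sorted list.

A0 = {g}
A1: add {f} — f (Runner) has f→g.
A2 = A1; e.g. c (Keeper) can still go to d. Fixed point.
Runner's winning region = {f, g}.

f, g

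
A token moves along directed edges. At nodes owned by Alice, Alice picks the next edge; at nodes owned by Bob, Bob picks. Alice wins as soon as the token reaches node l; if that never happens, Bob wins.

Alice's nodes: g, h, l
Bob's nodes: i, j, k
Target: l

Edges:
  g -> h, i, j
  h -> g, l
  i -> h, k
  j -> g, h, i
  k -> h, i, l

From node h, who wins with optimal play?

A0 = {l}
A1: add {h} — h (Alice) has h→l.
h ∈ A1, so Alice can force the target.

Alice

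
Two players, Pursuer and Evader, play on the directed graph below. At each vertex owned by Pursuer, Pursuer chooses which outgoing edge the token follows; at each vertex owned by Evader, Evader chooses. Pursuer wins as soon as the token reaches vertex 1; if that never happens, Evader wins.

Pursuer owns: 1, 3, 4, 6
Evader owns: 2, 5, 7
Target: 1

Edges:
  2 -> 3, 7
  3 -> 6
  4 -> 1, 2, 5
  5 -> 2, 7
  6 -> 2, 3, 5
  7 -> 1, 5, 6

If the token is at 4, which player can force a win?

A0 = {1}
A1: add {4} — 4 (Pursuer) has 4→1.
A2 = A1; e.g. 2 (Evader) can still go to 3. Fixed point.
4 ∈ A1, so Pursuer can force the target.

Pursuer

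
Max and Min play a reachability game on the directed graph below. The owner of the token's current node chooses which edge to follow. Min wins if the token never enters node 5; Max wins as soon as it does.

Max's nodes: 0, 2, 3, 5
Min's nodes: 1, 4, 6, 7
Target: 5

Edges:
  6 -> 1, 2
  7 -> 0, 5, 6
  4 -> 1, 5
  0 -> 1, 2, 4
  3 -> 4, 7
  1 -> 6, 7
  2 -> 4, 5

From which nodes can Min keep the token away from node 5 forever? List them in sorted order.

A0 = {5}
A1: add {2} — 2 (Max) has 2→5.
A2: add {0} — 0 (Max) has 0→2.
A3 = A2; e.g. 1 (Min) can still go to 6. Fixed point.
Max's attractor = {0, 2, 5}; Min avoids the target exactly from the complement.

1, 3, 4, 6, 7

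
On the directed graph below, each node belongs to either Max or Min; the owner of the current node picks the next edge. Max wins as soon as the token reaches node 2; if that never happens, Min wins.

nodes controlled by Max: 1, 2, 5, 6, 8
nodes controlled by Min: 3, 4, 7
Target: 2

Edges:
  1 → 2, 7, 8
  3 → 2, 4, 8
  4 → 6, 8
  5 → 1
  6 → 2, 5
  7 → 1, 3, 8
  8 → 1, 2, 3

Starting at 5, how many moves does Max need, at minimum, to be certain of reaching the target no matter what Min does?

A0 = {2}
A1: add {1, 6, 8} — 1 (Max) has 1→2; 6 (Max) has 6→2; 8 (Max) has 8→2.
A2: add {4, 5} — 4 (Min): all of {6, 8} already in; 5 (Max) has 5→1.
5 enters the attractor at level 2, so Max can force the target in 2 moves from there.

2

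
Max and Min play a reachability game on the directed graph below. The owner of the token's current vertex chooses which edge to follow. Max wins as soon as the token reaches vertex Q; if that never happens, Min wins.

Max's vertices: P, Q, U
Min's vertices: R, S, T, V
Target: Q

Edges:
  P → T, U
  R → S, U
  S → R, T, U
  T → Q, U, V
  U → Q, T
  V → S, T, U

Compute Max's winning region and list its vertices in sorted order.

A0 = {Q}
A1: add {U} — U (Max) has U→Q.
A2: add {P} — P (Max) has P→U.
A3 = A2; e.g. R (Min) can still go to S. Fixed point.
Max's winning region = {P, Q, U}.

P, Q, U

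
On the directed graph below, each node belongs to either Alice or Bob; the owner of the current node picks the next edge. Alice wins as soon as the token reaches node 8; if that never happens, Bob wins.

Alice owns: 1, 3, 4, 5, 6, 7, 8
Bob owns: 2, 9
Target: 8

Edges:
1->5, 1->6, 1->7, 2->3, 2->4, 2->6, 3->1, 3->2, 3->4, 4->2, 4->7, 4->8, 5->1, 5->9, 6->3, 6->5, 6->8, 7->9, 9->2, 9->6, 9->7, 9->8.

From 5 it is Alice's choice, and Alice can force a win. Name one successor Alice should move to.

A0 = {8}
A1: add {4, 6} — 4 (Alice) has 4→8; 6 (Alice) has 6→8.
A2: add {1, 3} — 1 (Alice) has 1→6; 3 (Alice) has 3→4.
A3: add {2, 5} — 2 (Bob): all of {3, 4, 6} already in; 5 (Alice) has 5→1.
A4 = A3; e.g. 7 (Alice) has no edge into A3. Fixed point.
From 5, successor 1 is in the attractor (rank 2); the other successor 9 is not.

1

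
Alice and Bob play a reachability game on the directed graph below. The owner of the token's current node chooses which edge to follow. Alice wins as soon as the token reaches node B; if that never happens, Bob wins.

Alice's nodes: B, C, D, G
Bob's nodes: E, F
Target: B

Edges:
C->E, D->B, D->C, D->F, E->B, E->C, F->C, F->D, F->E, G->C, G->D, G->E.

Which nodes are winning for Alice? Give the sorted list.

B, D, G

A0 = {B}
A1: add {D} — D (Alice) has D→B.
A2: add {G} — G (Alice) has G→D.
A3 = A2; e.g. C (Alice) has no edge into A2. Fixed point.
Alice's winning region = {B, D, G}.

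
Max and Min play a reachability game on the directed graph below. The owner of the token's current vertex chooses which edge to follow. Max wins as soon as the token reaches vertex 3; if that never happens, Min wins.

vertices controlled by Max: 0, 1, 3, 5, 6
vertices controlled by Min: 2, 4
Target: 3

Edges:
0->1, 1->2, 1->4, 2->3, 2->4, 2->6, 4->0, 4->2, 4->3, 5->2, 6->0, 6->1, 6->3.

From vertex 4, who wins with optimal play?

A0 = {3}
A1: add {6} — 6 (Max) has 6→3.
A2 = A1; e.g. 0 (Max) has no edge into A1. Fixed point.
4 never enters the attractor, so Min can avoid the target forever.

Min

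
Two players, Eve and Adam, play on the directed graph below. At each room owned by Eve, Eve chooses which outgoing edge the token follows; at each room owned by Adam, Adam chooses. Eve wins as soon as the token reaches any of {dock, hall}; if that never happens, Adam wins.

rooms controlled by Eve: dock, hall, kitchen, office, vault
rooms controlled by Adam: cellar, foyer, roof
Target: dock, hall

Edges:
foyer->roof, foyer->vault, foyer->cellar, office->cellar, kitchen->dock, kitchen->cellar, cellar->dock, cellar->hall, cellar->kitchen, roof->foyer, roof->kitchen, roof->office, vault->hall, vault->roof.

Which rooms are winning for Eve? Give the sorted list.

cellar, dock, hall, kitchen, office, vault

A0 = {dock, hall}
A1: add {kitchen, vault} — kitchen (Eve) has kitchen→dock; vault (Eve) has vault→hall.
A2: add {cellar} — cellar (Adam): all of {dock, hall, kitchen} already in.
A3: add {office} — office (Eve) has office→cellar.
A4 = A3; e.g. foyer (Adam) can still go to roof. Fixed point.
Eve's winning region = {cellar, dock, hall, kitchen, office, vault}.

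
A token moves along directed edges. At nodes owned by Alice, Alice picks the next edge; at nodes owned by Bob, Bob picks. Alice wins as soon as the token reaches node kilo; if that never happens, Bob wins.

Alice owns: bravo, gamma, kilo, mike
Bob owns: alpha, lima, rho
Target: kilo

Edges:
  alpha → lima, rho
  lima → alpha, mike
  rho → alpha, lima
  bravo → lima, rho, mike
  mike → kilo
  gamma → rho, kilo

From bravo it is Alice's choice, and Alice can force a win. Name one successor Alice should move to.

A0 = {kilo}
A1: add {gamma, mike} — mike (Alice) has mike→kilo; gamma (Alice) has gamma→kilo.
A2: add {bravo} — bravo (Alice) has bravo→mike.
A3 = A2; e.g. alpha (Bob) can still go to lima. Fixed point.
From bravo, successor mike is in the attractor (rank 1); the other successors lima, rho are not.

mike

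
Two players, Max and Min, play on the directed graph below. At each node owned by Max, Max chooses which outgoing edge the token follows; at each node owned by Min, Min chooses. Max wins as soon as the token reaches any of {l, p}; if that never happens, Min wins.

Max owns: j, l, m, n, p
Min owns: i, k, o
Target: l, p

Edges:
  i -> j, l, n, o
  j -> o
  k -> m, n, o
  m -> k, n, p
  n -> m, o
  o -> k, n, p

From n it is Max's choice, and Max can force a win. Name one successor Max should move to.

m

A0 = {l, p}
A1: add {m} — m (Max) has m→p.
A2: add {n} — n (Max) has n→m.
A3 = A2; e.g. i (Min) can still go to j. Fixed point.
From n, successor m is in the attractor (rank 1); the other successor o is not.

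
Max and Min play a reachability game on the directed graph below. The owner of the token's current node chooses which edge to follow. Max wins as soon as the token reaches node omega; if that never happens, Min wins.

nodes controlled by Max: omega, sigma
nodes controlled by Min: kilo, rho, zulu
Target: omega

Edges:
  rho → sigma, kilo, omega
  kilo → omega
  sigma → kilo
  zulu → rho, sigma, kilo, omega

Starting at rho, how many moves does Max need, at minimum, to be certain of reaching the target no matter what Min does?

3

A0 = {omega}
A1: add {kilo} — kilo (Min): all of {omega} already in.
A2: add {sigma} — sigma (Max) has sigma→kilo.
A3: add {rho} — rho (Min): all of {sigma, kilo, omega} already in.
rho enters the attractor at level 3, so Max can force the target in 3 moves from there.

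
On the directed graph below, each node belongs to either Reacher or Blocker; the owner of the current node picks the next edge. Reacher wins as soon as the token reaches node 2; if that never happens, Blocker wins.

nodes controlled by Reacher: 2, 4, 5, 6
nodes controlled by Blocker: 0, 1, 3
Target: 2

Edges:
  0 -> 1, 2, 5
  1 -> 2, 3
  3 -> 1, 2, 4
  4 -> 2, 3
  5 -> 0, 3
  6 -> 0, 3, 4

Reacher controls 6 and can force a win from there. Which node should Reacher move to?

A0 = {2}
A1: add {4} — 4 (Reacher) has 4→2.
A2: add {6} — 6 (Reacher) has 6→4.
A3 = A2; e.g. 0 (Blocker) can still go to 1. Fixed point.
From 6, successor 4 is in the attractor (rank 1); the other successors 0, 3 are not.

4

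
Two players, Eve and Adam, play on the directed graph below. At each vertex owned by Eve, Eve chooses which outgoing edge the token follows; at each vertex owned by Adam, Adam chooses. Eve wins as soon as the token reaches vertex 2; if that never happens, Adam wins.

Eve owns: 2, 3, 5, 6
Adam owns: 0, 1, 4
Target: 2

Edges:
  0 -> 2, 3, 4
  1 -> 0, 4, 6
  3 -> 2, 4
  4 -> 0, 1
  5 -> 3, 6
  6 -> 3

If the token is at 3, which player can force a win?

Eve

A0 = {2}
A1: add {3} — 3 (Eve) has 3→2.
3 ∈ A1, so Eve can force the target.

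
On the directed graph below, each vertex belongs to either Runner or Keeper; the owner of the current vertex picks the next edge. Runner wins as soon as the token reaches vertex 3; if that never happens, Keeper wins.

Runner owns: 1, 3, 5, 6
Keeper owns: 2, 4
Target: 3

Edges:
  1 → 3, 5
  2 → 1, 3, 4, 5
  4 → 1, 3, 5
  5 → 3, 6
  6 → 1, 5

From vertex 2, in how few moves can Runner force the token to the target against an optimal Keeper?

3

A0 = {3}
A1: add {1, 5} — 1 (Runner) has 1→3; 5 (Runner) has 5→3.
A2: add {4, 6} — 4 (Keeper): all of {1, 3, 5} already in; 6 (Runner) has 6→1.
A3: add {2} — 2 (Keeper): all of {1, 3, 4, 5} already in.
A3 = all vertices. Fixed point.
2 enters the attractor at level 3, so Runner can force the target in 3 moves from there.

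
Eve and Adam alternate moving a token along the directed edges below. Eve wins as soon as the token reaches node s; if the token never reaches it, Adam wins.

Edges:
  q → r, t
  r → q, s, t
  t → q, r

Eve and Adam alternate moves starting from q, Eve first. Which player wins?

Adam

Track states (vertex, player-to-move).
A0 = {(s,Eve), (s,Adam)}
A1: add {(r,Eve)}.
A2 = A1; e.g. (q,Eve) stays out. (q,Eve) never enters ⇒ Adam avoids the target.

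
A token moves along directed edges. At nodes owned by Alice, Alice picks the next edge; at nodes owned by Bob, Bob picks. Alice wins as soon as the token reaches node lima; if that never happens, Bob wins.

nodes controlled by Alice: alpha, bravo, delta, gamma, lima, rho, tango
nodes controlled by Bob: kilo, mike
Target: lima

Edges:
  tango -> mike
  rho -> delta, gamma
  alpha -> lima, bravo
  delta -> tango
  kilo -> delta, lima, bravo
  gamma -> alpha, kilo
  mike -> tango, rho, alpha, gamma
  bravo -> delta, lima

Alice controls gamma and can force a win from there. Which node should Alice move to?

A0 = {lima}
A1: add {alpha, bravo} — alpha (Alice) has alpha→lima; bravo (Alice) has bravo→lima.
A2: add {gamma} — gamma (Alice) has gamma→alpha.
A3: add {rho} — rho (Alice) has rho→gamma.
A4 = A3; e.g. tango (Alice) has no edge into A3. Fixed point.
From gamma, successor alpha is in the attractor (rank 1); the other successor kilo is not.

alpha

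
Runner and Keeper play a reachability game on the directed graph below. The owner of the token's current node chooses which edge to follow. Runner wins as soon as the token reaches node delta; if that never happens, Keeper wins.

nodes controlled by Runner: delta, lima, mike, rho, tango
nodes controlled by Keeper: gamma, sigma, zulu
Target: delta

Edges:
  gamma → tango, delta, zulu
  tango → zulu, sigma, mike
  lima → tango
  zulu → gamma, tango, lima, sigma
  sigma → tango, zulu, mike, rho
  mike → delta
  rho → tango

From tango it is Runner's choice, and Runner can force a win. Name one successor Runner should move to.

A0 = {delta}
A1: add {mike} — mike (Runner) has mike→delta.
A2: add {tango} — tango (Runner) has tango→mike.
A3: add {lima, rho} — lima (Runner) has lima→tango; rho (Runner) has rho→tango.
A4 = A3; e.g. gamma (Keeper) can still go to zulu. Fixed point.
From tango, successor mike is in the attractor (rank 1); the other successors sigma, zulu are not.

mike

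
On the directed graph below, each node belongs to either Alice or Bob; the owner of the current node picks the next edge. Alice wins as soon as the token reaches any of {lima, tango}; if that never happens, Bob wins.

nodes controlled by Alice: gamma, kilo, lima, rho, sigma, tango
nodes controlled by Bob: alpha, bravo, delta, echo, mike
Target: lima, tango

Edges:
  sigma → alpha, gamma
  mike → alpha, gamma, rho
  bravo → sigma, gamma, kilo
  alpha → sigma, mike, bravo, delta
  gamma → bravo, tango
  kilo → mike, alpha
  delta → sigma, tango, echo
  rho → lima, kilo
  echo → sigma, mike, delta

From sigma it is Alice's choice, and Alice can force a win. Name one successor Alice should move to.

gamma

A0 = {lima, tango}
A1: add {gamma, rho} — gamma (Alice) has gamma→tango; rho (Alice) has rho→lima.
A2: add {sigma} — sigma (Alice) has sigma→gamma.
A3 = A2; e.g. mike (Bob) can still go to alpha. Fixed point.
From sigma, successor gamma is in the attractor (rank 1); the other successor alpha is not.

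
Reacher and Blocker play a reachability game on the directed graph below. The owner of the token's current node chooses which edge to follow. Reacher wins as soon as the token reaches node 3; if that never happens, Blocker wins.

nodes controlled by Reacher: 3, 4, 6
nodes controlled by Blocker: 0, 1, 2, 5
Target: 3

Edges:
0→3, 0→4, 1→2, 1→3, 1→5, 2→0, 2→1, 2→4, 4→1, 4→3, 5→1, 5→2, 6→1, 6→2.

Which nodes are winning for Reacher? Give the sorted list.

A0 = {3}
A1: add {4} — 4 (Reacher) has 4→3.
A2: add {0} — 0 (Blocker): all of {3, 4} already in.
A3 = A2; e.g. 1 (Blocker) can still go to 2. Fixed point.
Reacher's winning region = {0, 3, 4}.

0, 3, 4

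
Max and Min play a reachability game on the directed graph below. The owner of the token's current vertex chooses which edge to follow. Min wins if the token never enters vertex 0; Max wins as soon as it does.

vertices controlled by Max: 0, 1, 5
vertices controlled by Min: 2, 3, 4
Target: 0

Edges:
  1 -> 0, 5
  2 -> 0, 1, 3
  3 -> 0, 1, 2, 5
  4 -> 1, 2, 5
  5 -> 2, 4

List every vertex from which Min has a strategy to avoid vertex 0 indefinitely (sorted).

2, 3, 4, 5

A0 = {0}
A1: add {1} — 1 (Max) has 1→0.
A2 = A1; e.g. 2 (Min) can still go to 3. Fixed point.
Max's attractor = {0, 1}; Min avoids the target exactly from the complement.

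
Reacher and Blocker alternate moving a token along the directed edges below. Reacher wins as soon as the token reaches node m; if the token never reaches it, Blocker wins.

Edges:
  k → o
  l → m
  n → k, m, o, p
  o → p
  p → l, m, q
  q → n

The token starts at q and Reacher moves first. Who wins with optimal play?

Track states (vertex, player-to-move).
A0 = {(m,Reacher), (m,Blocker)}
A1: add {(l,Reacher), (l,Blocker), (n,Reacher), (p,Reacher)}.
A2: add {(o,Blocker), (q,Blocker)}.
A3: add {(k,Reacher)}.
A4 = A3; e.g. (k,Blocker) stays out. (q,Reacher) never enters ⇒ Blocker avoids the target.

Blocker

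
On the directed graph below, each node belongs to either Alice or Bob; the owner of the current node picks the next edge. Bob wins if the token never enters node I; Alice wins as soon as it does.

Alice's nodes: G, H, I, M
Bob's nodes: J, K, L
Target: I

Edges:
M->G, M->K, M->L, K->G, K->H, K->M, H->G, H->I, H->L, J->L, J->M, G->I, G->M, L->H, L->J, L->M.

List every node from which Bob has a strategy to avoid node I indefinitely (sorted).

A0 = {I}
A1: add {G, H} — G (Alice) has G→I; H (Alice) has H→I.
A2: add {M} — M (Alice) has M→G.
A3: add {K} — K (Bob): all of {G, H, M} already in.
A4 = A3; e.g. J (Bob) can still go to L. Fixed point.
Alice's attractor = {G, H, I, K, M}; Bob avoids the target exactly from the complement.

J, L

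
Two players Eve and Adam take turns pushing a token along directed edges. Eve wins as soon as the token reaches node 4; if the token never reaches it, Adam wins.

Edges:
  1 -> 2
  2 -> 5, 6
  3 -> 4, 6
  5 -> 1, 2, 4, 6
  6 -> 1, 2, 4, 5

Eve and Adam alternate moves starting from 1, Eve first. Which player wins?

Track states (vertex, player-to-move).
A0 = {(4,Eve), (4,Adam)}
A1: add {(3,Eve), (5,Eve), (6,Eve)}.
A2: add {(2,Adam), (3,Adam)}.
A3: add {(1,Eve)}.
(1,Eve) ∈ A3 ⇒ Eve forces the target.

Eve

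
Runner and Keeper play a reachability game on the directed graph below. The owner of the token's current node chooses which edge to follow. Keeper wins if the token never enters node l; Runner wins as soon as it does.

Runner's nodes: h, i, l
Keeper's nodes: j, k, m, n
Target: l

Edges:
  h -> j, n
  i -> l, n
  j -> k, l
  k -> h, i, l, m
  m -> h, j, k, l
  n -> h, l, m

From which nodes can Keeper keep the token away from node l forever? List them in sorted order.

h, j, k, m, n

A0 = {l}
A1: add {i} — i (Runner) has i→l.
A2 = A1; e.g. h (Runner) has no edge into A1. Fixed point.
Runner's attractor = {i, l}; Keeper avoids the target exactly from the complement.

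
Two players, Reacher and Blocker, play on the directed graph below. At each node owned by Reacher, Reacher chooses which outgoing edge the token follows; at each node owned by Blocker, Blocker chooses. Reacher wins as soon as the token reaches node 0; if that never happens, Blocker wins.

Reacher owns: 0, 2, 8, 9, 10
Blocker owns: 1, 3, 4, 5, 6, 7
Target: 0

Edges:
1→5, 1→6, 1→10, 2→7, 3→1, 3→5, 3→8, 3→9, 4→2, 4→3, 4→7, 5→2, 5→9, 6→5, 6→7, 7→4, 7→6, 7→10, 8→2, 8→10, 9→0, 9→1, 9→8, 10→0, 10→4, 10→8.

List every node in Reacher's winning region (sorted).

0, 8, 9, 10

A0 = {0}
A1: add {9, 10} — 9 (Reacher) has 9→0; 10 (Reacher) has 10→0.
A2: add {8} — 8 (Reacher) has 8→10.
A3 = A2; e.g. 1 (Blocker) can still go to 5. Fixed point.
Reacher's winning region = {0, 8, 9, 10}.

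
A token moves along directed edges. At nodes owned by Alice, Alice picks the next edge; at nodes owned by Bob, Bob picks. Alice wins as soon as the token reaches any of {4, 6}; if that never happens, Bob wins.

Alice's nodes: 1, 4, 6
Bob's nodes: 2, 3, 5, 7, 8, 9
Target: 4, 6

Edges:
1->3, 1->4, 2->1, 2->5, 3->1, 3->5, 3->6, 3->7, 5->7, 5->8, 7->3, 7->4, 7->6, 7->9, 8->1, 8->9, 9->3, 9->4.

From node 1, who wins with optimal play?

Alice

A0 = {4, 6}
A1: add {1} — 1 (Alice) has 1→4.
A2 = A1; e.g. 2 (Bob) can still go to 5. Fixed point.
1 ∈ A1, so Alice can force the target.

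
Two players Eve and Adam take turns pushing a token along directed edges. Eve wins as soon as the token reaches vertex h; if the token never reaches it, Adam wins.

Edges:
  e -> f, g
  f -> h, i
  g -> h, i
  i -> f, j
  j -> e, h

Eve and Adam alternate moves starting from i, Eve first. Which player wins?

Adam

Track states (vertex, player-to-move).
A0 = {(h,Eve), (h,Adam)}
A1: add {(f,Eve), (g,Eve), (j,Eve)}.
A2: add {(e,Adam), (i,Adam)}.
A3 = A2; e.g. (e,Eve) stays out. (i,Eve) never enters ⇒ Adam avoids the target.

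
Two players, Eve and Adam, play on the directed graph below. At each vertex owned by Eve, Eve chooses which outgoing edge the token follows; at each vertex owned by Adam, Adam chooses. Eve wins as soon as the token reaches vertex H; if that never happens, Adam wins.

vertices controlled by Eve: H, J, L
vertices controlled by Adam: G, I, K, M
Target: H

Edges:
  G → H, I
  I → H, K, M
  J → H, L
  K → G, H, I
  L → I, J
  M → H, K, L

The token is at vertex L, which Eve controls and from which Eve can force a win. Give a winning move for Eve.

J

A0 = {H}
A1: add {J} — J (Eve) has J→H.
A2: add {L} — L (Eve) has L→J.
A3 = A2; e.g. G (Adam) can still go to I. Fixed point.
From L, successor J is in the attractor (rank 1); the other successor I is not.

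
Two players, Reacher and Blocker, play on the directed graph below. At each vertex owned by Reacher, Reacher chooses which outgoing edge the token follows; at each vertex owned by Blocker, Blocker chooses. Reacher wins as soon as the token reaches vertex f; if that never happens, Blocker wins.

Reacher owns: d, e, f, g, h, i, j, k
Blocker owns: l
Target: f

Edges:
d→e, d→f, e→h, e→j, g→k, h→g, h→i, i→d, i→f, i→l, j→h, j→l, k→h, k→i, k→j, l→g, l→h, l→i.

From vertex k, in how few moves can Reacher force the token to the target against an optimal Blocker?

2

A0 = {f}
A1: add {d, i} — d (Reacher) has d→f; i (Reacher) has i→f.
A2: add {h, k} — h (Reacher) has h→i; k (Reacher) has k→i.
k enters the attractor at level 2, so Reacher can force the target in 2 moves from there.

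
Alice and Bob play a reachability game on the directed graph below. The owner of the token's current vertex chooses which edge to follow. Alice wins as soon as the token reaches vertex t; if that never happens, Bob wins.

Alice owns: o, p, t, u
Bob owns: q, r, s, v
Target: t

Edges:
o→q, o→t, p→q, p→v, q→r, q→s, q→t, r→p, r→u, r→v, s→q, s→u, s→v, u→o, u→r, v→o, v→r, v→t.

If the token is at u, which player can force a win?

A0 = {t}
A1: add {o} — o (Alice) has o→t.
A2: add {u} — u (Alice) has u→o.
A3 = A2; e.g. p (Alice) has no edge into A2. Fixed point.
u ∈ A2, so Alice can force the target.

Alice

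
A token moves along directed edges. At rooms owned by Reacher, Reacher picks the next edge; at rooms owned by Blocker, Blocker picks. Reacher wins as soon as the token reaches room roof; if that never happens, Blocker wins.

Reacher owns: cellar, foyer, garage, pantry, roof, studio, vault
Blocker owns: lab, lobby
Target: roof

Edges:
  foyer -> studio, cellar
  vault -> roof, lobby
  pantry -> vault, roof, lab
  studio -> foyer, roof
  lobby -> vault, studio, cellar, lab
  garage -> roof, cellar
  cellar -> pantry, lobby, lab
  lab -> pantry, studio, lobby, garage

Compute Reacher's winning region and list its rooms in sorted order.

cellar, foyer, garage, pantry, roof, studio, vault

A0 = {roof}
A1: add {garage, pantry, studio, vault} — vault (Reacher) has vault→roof; pantry (Reacher) has pantry→roof; studio (Reacher) has studio→roof; garage (Reacher) has garage→roof.
A2: add {cellar, foyer} — foyer (Reacher) has foyer→studio; cellar (Reacher) has cellar→pantry.
A3 = A2; e.g. lobby (Blocker) can still go to lab. Fixed point.
Reacher's winning region = {cellar, foyer, garage, pantry, roof, studio, vault}.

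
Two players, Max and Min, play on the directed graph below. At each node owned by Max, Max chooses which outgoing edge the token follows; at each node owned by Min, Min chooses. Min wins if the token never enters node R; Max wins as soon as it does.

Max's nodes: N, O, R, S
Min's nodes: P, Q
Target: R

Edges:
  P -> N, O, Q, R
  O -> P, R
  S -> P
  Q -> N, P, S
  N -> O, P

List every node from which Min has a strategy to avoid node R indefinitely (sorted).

A0 = {R}
A1: add {O} — O (Max) has O→R.
A2: add {N} — N (Max) has N→O.
A3 = A2; e.g. P (Min) can still go to Q. Fixed point.
Max's attractor = {N, O, R}; Min avoids the target exactly from the complement.

P, Q, S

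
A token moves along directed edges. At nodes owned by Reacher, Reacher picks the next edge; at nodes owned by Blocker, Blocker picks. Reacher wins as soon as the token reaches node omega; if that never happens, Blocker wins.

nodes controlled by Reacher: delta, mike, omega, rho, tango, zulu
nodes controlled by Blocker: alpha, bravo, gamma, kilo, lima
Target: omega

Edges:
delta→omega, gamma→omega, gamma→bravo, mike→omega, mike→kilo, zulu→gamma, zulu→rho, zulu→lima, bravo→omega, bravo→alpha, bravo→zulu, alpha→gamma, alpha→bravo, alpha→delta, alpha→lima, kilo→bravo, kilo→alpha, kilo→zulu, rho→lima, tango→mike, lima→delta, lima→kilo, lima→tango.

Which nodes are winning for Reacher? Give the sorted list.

delta, mike, omega, tango

A0 = {omega}
A1: add {delta, mike} — mike (Reacher) has mike→omega; delta (Reacher) has delta→omega.
A2: add {tango} — tango (Reacher) has tango→mike.
A3 = A2; e.g. gamma (Blocker) can still go to bravo. Fixed point.
Reacher's winning region = {delta, mike, omega, tango}.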